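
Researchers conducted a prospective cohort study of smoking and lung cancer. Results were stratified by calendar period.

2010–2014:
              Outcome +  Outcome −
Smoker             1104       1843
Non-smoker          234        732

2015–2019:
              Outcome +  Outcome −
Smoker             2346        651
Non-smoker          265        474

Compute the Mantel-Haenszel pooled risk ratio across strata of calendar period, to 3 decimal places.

1.894

RR_MH = Σ(aᵢ·n₀ᵢ/nᵢ) / Σ(cᵢ·n₁ᵢ/nᵢ), with n₁ᵢ = aᵢ+bᵢ (exposed), n₀ᵢ = cᵢ+dᵢ (unexposed), nᵢ = n₁ᵢ+n₀ᵢ.
Stratum 1 (2010–2014): n₁ = 2947, n₀ = 966, n = 3913; a·n₀/n = 1104·966/3913 = 272.5438; c·n₁/n = 234·2947/3913 = 176.2326
Stratum 2 (2015–2019): n₁ = 2997, n₀ = 739, n = 3736; a·n₀/n = 2346·739/3736 = 464.0509; c·n₁/n = 265·2997/3736 = 212.5816
RR_MH = (272.5438 + 464.0509) / (176.2326 + 212.5816) = 736.5947 / 388.8142 = 1.89446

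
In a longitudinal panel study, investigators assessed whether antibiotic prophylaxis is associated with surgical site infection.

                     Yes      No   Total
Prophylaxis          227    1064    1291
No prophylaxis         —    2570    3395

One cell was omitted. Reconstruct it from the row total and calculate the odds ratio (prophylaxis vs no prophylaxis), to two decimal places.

0.66

The missing cell is in the unexposed row: 3395 − 2570 = 825.
So a = 227, b = 1064, c = 825, d = 2570.
OR = (a·d)/(b·c) = (227 × 2570) / (1064 × 825) = 583390 / 877800 = 0.66460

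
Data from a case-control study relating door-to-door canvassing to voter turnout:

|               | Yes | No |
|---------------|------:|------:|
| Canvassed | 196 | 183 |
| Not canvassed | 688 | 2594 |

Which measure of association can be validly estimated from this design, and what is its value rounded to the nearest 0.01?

Cells: a = 196, b = 183, c = 688, d = 2594.
This is a case-control study: participants were sampled on outcome status, so risks in the source population cannot be estimated directly — relative risk is not valid here. The odds ratio is the appropriate measure.
OR = (a·d)/(b·c) = (196 × 2594) / (183 × 688) = 508424 / 125904 = 4.03819

4.04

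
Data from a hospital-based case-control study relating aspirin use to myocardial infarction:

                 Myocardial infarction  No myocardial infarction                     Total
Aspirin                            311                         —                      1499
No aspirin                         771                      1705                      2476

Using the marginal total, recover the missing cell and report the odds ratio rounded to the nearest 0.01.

The missing cell is in the exposed row: 1499 − 311 = 1188.
So a = 311, b = 1188, c = 771, d = 1705.
OR = (a·d)/(b·c) = (311 × 1705) / (1188 × 771) = 530255 / 915948 = 0.57891

0.58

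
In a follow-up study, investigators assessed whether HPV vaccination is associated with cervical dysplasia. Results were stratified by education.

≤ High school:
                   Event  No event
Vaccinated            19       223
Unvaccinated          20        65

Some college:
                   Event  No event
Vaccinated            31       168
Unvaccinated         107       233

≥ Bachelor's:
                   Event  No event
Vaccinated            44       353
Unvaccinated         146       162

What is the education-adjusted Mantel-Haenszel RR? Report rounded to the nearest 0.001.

0.320

RR_MH = Σ(aᵢ·n₀ᵢ/nᵢ) / Σ(cᵢ·n₁ᵢ/nᵢ), with n₁ᵢ = aᵢ+bᵢ (exposed), n₀ᵢ = cᵢ+dᵢ (unexposed), nᵢ = n₁ᵢ+n₀ᵢ.
Stratum 1 (≤ High school): n₁ = 242, n₀ = 85, n = 327; a·n₀/n = 19·85/327 = 4.9388; c·n₁/n = 20·242/327 = 14.8012
Stratum 2 (Some college): n₁ = 199, n₀ = 340, n = 539; a·n₀/n = 31·340/539 = 19.5547; c·n₁/n = 107·199/539 = 39.5046
Stratum 3 (≥ Bachelor's): n₁ = 397, n₀ = 308, n = 705; a·n₀/n = 44·308/705 = 19.2227; c·n₁/n = 146·397/705 = 82.2156
RR_MH = (4.9388 + 19.5547 + 19.2227) / (14.8012 + 39.5046 + 82.2156) = 43.7163 / 136.5215 = 0.32022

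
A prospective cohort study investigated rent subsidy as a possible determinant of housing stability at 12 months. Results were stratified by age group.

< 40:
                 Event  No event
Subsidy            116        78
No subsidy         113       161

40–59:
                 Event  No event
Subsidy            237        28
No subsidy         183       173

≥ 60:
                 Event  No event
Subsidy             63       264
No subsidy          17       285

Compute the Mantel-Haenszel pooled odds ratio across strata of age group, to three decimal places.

3.930

OR_MH = Σ(aᵢdᵢ/nᵢ) / Σ(bᵢcᵢ/nᵢ), where nᵢ is the stratum total.
Stratum 1 (< 40): n = 468; a·d/n = 116·161/468 = 39.9060; b·c/n = 78·113/468 = 18.8333
Stratum 2 (40–59): n = 621; a·d/n = 237·173/621 = 66.0242; b·c/n = 28·183/621 = 8.2512
Stratum 3 (≥ 60): n = 629; a·d/n = 63·285/629 = 28.5453; b·c/n = 264·17/629 = 7.1351
OR_MH = (39.9060 + 66.0242 + 28.5453) / (18.8333 + 8.2512 + 7.1351) = 134.4754 / 34.2197 = 3.92977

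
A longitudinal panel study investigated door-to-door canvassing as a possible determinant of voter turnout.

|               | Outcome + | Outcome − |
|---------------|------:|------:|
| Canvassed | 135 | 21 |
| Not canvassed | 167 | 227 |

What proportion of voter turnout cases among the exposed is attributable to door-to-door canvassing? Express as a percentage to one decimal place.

Cells: a = 135, b = 21, c = 167, d = 227.
Risk in exposed = 135/156 = 0.86538; risk in unexposed = 167/394 = 0.42386.
RR = 0.86538/0.42386 = 2.04169
AR% = (RR − 1)/RR × 100 = (2.04169 − 1)/2.04169 × 100 = 51.0209%

51.0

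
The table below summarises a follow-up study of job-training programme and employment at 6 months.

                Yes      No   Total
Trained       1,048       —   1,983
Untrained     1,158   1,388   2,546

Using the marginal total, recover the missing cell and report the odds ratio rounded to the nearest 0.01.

The missing cell is in the exposed row: 1983 − 1048 = 935.
So a = 1048, b = 935, c = 1158, d = 1388.
OR = (a·d)/(b·c) = (1048 × 1388) / (935 × 1158) = 1454624 / 1082730 = 1.34348

1.34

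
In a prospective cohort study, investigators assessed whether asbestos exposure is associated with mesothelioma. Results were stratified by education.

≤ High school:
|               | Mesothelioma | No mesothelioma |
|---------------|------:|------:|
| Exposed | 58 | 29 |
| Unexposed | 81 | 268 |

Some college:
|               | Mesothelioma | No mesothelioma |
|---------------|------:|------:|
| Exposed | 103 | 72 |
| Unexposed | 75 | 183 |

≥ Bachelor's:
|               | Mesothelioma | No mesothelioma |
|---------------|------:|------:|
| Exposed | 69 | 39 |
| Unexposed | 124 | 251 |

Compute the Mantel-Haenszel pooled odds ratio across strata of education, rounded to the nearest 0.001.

4.128

OR_MH = Σ(aᵢdᵢ/nᵢ) / Σ(bᵢcᵢ/nᵢ), where nᵢ is the stratum total.
Stratum 1 (≤ High school): n = 436; a·d/n = 58·268/436 = 35.6514; b·c/n = 29·81/436 = 5.3876
Stratum 2 (Some college): n = 433; a·d/n = 103·183/433 = 43.5312; b·c/n = 72·75/433 = 12.4711
Stratum 3 (≥ Bachelor's): n = 483; a·d/n = 69·251/483 = 35.8571; b·c/n = 39·124/483 = 10.0124
OR_MH = (35.6514 + 43.5312 + 35.8571) / (5.3876 + 12.4711 + 10.0124) = 115.0397 / 27.8712 = 4.12755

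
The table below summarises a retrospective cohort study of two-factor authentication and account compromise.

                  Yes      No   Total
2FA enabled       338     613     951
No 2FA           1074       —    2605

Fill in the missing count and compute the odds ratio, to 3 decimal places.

0.786

The missing cell is in the unexposed row: 2605 − 1074 = 1531.
So a = 338, b = 613, c = 1074, d = 1531.
OR = (a·d)/(b·c) = (338 × 1531) / (613 × 1074) = 517478 / 658362 = 0.78601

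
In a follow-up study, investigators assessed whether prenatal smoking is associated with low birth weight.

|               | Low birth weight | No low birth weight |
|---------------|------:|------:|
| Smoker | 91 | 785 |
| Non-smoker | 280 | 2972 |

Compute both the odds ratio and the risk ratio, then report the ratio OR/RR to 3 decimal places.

Cells: a = 91, b = 785, c = 280, d = 2972.
OR = (91·2972)/(785·280) = 270452/219800 = 1.23045
Risk in exposed = 91/876 = 0.10388; risk in unexposed = 280/3252 = 0.08610; RR = 1.20651
OR/RR = 1.23045 / 1.20651 = 1.01984
The outcome is not rare, so the OR lies further from 1 than the RR.

1.020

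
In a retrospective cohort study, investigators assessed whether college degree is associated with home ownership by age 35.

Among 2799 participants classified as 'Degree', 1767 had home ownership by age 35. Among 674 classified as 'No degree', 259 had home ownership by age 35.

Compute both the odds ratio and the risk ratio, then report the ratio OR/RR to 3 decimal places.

From the description: a = 1767, b = 1032, c = 259, d = 415.
OR = (1767·415)/(1032·259) = 733305/267288 = 2.74350
Risk in exposed = 1767/2799 = 0.63130; risk in unexposed = 259/674 = 0.38427; RR = 1.64283
OR/RR = 2.74350 / 1.64283 = 1.66998
The outcome is not rare, so the OR lies further from 1 than the RR.

1.670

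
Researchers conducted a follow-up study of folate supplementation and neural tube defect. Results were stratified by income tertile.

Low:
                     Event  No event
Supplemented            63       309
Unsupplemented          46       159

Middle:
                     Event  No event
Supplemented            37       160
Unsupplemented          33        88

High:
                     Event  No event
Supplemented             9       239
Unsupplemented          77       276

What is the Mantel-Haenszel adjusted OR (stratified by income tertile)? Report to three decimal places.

0.442

OR_MH = Σ(aᵢdᵢ/nᵢ) / Σ(bᵢcᵢ/nᵢ), where nᵢ is the stratum total.
Stratum 1 (Low): n = 577; a·d/n = 63·159/577 = 17.3605; b·c/n = 309·46/577 = 24.6343
Stratum 2 (Middle): n = 318; a·d/n = 37·88/318 = 10.2390; b·c/n = 160·33/318 = 16.6038
Stratum 3 (High): n = 601; a·d/n = 9·276/601 = 4.1331; b·c/n = 239·77/601 = 30.6206
OR_MH = (17.3605 + 10.2390 + 4.1331) / (24.6343 + 16.6038 + 30.6206) = 31.7326 / 71.8587 = 0.44160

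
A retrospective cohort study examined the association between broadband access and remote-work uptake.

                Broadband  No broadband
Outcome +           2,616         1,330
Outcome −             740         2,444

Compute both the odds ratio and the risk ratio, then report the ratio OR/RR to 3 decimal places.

2.937

Reading the table with exposure as columns: a = 2616 (Broadband, case), b = 740 (Broadband, non-case), c = 1330 (No broadband, case), d = 2444.
OR = (2616·2444)/(740·1330) = 6393504/984200 = 6.49614
Risk in exposed = 2616/3356 = 0.77950; risk in unexposed = 1330/3774 = 0.35241; RR = 2.21190
OR/RR = 6.49614 / 2.21190 = 2.93690
The outcome is not rare, so the OR lies further from 1 than the RR.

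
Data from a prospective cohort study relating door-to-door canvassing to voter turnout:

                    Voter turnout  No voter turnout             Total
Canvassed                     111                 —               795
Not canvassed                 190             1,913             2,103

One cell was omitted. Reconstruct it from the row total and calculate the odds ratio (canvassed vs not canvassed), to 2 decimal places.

The missing cell is in the exposed row: 795 − 111 = 684.
So a = 111, b = 684, c = 190, d = 1913.
OR = (a·d)/(b·c) = (111 × 1913) / (684 × 190) = 212343 / 129960 = 1.63391

1.63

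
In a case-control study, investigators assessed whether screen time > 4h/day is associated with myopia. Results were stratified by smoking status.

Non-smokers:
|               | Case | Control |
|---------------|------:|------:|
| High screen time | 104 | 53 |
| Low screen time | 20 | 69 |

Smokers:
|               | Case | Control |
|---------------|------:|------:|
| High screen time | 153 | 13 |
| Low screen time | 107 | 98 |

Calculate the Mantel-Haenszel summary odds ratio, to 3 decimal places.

8.635

OR_MH = Σ(aᵢdᵢ/nᵢ) / Σ(bᵢcᵢ/nᵢ), where nᵢ is the stratum total.
Stratum 1 (Non-smokers): n = 246; a·d/n = 104·69/246 = 29.1707; b·c/n = 53·20/246 = 4.3089
Stratum 2 (Smokers): n = 371; a·d/n = 153·98/371 = 40.4151; b·c/n = 13·107/371 = 3.7493
OR_MH = (29.1707 + 40.4151) / (4.3089 + 3.7493) = 69.5858 / 8.0583 = 8.63533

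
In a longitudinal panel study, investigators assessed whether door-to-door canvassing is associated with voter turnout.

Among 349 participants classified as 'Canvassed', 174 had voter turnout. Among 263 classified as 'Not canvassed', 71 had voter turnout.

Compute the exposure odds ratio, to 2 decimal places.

From the description: a = 174, b = 175, c = 71, d = 192.
OR = (a·d)/(b·c) = (174 × 192) / (175 × 71) = 33408 / 12425 = 2.68877
The odds of voter turnout are about 2.69 times as high in the canvassed group.

2.69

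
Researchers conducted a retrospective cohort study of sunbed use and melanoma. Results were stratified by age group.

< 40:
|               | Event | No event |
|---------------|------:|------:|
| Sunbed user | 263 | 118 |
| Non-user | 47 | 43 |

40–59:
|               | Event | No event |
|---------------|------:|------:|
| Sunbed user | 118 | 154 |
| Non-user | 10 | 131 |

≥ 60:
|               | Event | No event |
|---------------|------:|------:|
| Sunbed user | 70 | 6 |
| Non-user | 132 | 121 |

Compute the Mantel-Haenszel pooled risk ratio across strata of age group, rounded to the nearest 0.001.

RR_MH = Σ(aᵢ·n₀ᵢ/nᵢ) / Σ(cᵢ·n₁ᵢ/nᵢ), with n₁ᵢ = aᵢ+bᵢ (exposed), n₀ᵢ = cᵢ+dᵢ (unexposed), nᵢ = n₁ᵢ+n₀ᵢ.
Stratum 1 (< 40): n₁ = 381, n₀ = 90, n = 471; a·n₀/n = 263·90/471 = 50.2548; c·n₁/n = 47·381/471 = 38.0191
Stratum 2 (40–59): n₁ = 272, n₀ = 141, n = 413; a·n₀/n = 118·141/413 = 40.2857; c·n₁/n = 10·272/413 = 6.5860
Stratum 3 (≥ 60): n₁ = 76, n₀ = 253, n = 329; a·n₀/n = 70·253/329 = 53.8298; c·n₁/n = 132·76/329 = 30.4924
RR_MH = (50.2548 + 40.2857 + 53.8298) / (38.0191 + 6.5860 + 30.4924) = 144.3703 / 75.0975 = 1.92244

1.922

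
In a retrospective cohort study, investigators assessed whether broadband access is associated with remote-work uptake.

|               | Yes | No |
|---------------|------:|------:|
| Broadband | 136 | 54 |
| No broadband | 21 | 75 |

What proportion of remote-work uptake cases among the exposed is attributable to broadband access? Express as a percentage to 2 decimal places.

Cells: a = 136, b = 54, c = 21, d = 75.
Risk in exposed = 136/190 = 0.71579; risk in unexposed = 21/96 = 0.21875.
RR = 0.71579/0.21875 = 3.27218
AR% = (RR − 1)/RR × 100 = (3.27218 − 1)/3.27218 × 100 = 69.4393%

69.44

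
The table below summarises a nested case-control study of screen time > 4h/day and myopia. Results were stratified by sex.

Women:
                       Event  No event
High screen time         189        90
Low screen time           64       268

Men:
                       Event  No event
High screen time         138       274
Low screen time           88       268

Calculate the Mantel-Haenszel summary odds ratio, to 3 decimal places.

OR_MH = Σ(aᵢdᵢ/nᵢ) / Σ(bᵢcᵢ/nᵢ), where nᵢ is the stratum total.
Stratum 1 (Women): n = 611; a·d/n = 189·268/611 = 82.9002; b·c/n = 90·64/611 = 9.4272
Stratum 2 (Men): n = 768; a·d/n = 138·268/768 = 48.1562; b·c/n = 274·88/768 = 31.3958
OR_MH = (82.9002 + 48.1562) / (9.4272 + 31.3958) = 131.0564 / 40.8230 = 3.21036

3.210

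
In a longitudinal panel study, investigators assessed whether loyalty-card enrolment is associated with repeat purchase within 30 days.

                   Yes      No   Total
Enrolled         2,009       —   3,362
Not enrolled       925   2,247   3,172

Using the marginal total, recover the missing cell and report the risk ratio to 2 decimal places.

The missing cell is in the exposed row: 3362 − 2009 = 1353.
So a = 2009, b = 1353, c = 925, d = 2247.
RR = [a/(a+b)] / [c/(c+d)] = (2009/3362) / (925/3172) = 0.59756/0.29161 = 2.04915

2.05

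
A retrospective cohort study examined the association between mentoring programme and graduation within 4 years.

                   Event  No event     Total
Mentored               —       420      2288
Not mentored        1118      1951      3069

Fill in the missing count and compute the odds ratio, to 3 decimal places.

7.761

The missing cell is in the exposed row: 2288 − 420 = 1868.
So a = 1868, b = 420, c = 1118, d = 1951.
OR = (a·d)/(b·c) = (1868 × 1951) / (420 × 1118) = 3644468 / 469560 = 7.76145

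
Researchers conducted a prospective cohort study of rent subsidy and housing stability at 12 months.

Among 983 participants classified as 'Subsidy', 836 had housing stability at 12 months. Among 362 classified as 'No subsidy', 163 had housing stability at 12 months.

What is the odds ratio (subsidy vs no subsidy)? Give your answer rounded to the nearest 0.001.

From the description: a = 836, b = 147, c = 163, d = 199.
OR = (a·d)/(b·c) = (836 × 199) / (147 × 163) = 166364 / 23961 = 6.94312
The odds of housing stability at 12 months are about 6.94 times as high in the subsidy group.

6.943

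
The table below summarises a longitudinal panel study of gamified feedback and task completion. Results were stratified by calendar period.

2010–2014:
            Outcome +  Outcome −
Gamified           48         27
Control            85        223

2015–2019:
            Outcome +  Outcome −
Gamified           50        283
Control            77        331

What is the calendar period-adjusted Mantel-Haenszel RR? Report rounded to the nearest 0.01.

RR_MH = Σ(aᵢ·n₀ᵢ/nᵢ) / Σ(cᵢ·n₁ᵢ/nᵢ), with n₁ᵢ = aᵢ+bᵢ (exposed), n₀ᵢ = cᵢ+dᵢ (unexposed), nᵢ = n₁ᵢ+n₀ᵢ.
Stratum 1 (2010–2014): n₁ = 75, n₀ = 308, n = 383; a·n₀/n = 48·308/383 = 38.6005; c·n₁/n = 85·75/383 = 16.6449
Stratum 2 (2015–2019): n₁ = 333, n₀ = 408, n = 741; a·n₀/n = 50·408/741 = 27.5304; c·n₁/n = 77·333/741 = 34.6032
RR_MH = (38.6005 + 27.5304) / (16.6449 + 34.6032) = 66.1309 / 51.2481 = 1.29041

1.29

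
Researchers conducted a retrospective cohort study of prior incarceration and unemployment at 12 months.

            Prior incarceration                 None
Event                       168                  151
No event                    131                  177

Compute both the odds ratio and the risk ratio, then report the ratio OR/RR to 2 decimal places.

Reading the table with exposure as columns: a = 168 (Prior incarceration, case), b = 131 (Prior incarceration, non-case), c = 151 (None, case), d = 177.
OR = (168·177)/(131·151) = 29736/19781 = 1.50326
Risk in exposed = 168/299 = 0.56187; risk in unexposed = 151/328 = 0.46037; RR = 1.22049
OR/RR = 1.50326 / 1.22049 = 1.23168
The outcome is not rare, so the OR lies further from 1 than the RR.

1.23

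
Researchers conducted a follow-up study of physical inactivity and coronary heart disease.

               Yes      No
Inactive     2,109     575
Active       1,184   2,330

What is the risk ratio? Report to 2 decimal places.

2.33

Cells: a = 2109, b = 575, c = 1184, d = 2330.
Risk in exposed = 2109/2684 = 0.78577; risk in unexposed = 1184/3514 = 0.33694.
RR = 0.78577 / 0.33694 = 2.33208
The risk among the exposed is 2.33 times that among the unexposed.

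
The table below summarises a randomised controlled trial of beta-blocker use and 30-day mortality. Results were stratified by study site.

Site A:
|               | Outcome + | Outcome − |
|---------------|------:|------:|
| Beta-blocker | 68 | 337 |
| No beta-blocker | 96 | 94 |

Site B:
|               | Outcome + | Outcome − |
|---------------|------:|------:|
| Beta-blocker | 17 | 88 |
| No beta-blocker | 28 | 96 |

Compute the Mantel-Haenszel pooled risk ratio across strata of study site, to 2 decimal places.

RR_MH = Σ(aᵢ·n₀ᵢ/nᵢ) / Σ(cᵢ·n₁ᵢ/nᵢ), with n₁ᵢ = aᵢ+bᵢ (exposed), n₀ᵢ = cᵢ+dᵢ (unexposed), nᵢ = n₁ᵢ+n₀ᵢ.
Stratum 1 (Site A): n₁ = 405, n₀ = 190, n = 595; a·n₀/n = 68·190/595 = 21.7143; c·n₁/n = 96·405/595 = 65.3445
Stratum 2 (Site B): n₁ = 105, n₀ = 124, n = 229; a·n₀/n = 17·124/229 = 9.2052; c·n₁/n = 28·105/229 = 12.8384
RR_MH = (21.7143 + 9.2052) / (65.3445 + 12.8384) = 30.9195 / 78.1830 = 0.39548

0.40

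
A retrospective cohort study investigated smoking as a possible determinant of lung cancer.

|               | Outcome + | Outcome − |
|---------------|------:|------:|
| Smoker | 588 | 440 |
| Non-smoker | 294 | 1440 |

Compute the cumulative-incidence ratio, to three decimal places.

3.374

Cells: a = 588, b = 440, c = 294, d = 1440.
Risk in exposed = 588/1028 = 0.57198; risk in unexposed = 294/1734 = 0.16955.
RR = 0.57198 / 0.16955 = 3.37354
The risk among the exposed is 3.37 times that among the unexposed.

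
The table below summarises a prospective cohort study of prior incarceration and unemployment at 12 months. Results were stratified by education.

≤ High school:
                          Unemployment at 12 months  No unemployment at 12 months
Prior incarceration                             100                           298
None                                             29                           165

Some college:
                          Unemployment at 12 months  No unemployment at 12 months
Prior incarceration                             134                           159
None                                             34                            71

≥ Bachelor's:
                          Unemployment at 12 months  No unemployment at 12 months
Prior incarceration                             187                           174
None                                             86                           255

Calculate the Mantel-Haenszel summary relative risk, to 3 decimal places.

RR_MH = Σ(aᵢ·n₀ᵢ/nᵢ) / Σ(cᵢ·n₁ᵢ/nᵢ), with n₁ᵢ = aᵢ+bᵢ (exposed), n₀ᵢ = cᵢ+dᵢ (unexposed), nᵢ = n₁ᵢ+n₀ᵢ.
Stratum 1 (≤ High school): n₁ = 398, n₀ = 194, n = 592; a·n₀/n = 100·194/592 = 32.7703; c·n₁/n = 29·398/592 = 19.4966
Stratum 2 (Some college): n₁ = 293, n₀ = 105, n = 398; a·n₀/n = 134·105/398 = 35.3518; c·n₁/n = 34·293/398 = 25.0302
Stratum 3 (≥ Bachelor's): n₁ = 361, n₀ = 341, n = 702; a·n₀/n = 187·341/702 = 90.8362; c·n₁/n = 86·361/702 = 44.2251
RR_MH = (32.7703 + 35.3518 + 90.8362) / (19.4966 + 25.0302 + 44.2251) = 158.9582 / 88.7518 = 1.79104

1.791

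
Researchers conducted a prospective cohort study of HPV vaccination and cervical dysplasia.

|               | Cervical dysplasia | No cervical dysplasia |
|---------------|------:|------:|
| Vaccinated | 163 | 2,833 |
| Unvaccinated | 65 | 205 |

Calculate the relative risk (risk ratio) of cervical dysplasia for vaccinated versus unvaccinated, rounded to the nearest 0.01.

Cells: a = 163, b = 2833, c = 65, d = 205.
Risk in exposed = 163/2996 = 0.05441; risk in unexposed = 65/270 = 0.24074.
RR = 0.05441 / 0.24074 = 0.22599
The risk is 77% lower among the exposed than among the unexposed.

0.23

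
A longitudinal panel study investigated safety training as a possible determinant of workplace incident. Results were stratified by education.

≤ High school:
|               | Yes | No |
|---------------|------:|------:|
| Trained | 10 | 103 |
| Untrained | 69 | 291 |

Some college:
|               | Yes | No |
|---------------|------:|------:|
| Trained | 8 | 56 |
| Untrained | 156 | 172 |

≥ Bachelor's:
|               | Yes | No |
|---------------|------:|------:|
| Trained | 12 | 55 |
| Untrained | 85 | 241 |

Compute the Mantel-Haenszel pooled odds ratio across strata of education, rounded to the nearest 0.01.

OR_MH = Σ(aᵢdᵢ/nᵢ) / Σ(bᵢcᵢ/nᵢ), where nᵢ is the stratum total.
Stratum 1 (≤ High school): n = 473; a·d/n = 10·291/473 = 6.1522; b·c/n = 103·69/473 = 15.0254
Stratum 2 (Some college): n = 392; a·d/n = 8·172/392 = 3.5102; b·c/n = 56·156/392 = 22.2857
Stratum 3 (≥ Bachelor's): n = 393; a·d/n = 12·241/393 = 7.3588; b·c/n = 55·85/393 = 11.8957
OR_MH = (6.1522 + 3.5102 + 7.3588) / (15.0254 + 22.2857 + 11.8957) = 17.0212 / 49.2068 = 0.34591

0.35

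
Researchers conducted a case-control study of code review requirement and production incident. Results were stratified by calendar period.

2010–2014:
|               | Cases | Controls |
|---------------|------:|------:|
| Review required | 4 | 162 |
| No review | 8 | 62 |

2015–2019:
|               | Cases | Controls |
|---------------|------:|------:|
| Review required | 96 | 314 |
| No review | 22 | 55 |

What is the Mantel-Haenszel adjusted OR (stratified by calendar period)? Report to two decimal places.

0.60

OR_MH = Σ(aᵢdᵢ/nᵢ) / Σ(bᵢcᵢ/nᵢ), where nᵢ is the stratum total.
Stratum 1 (2010–2014): n = 236; a·d/n = 4·62/236 = 1.0508; b·c/n = 162·8/236 = 5.4915
Stratum 2 (2015–2019): n = 487; a·d/n = 96·55/487 = 10.8419; b·c/n = 314·22/487 = 14.1848
OR_MH = (1.0508 + 10.8419) / (5.4915 + 14.1848) = 11.8927 / 19.6763 = 0.60442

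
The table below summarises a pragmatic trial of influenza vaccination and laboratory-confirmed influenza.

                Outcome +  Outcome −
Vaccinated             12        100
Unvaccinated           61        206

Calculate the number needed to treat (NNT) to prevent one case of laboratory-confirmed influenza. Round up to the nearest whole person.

Risk in treated group = 12/112 = 0.10714; risk in control = 61/267 = 0.22846.
Absolute risk reduction = 0.22846 − 0.10714 = 0.12132
NNT = 1 / ARR = 1 / 0.12132 = 8.243 → round up → 9

9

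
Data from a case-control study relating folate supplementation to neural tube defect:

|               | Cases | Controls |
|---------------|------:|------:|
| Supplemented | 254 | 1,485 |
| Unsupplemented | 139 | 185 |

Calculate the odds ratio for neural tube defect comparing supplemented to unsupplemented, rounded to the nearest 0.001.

0.228

Cells: a = 254, b = 1485, c = 139, d = 185.
OR = (a·d)/(b·c) = (254 × 185) / (1485 × 139) = 46990 / 206415 = 0.22765
Exposure is associated with lower odds of neural tube defect (OR = 0.23 < 1).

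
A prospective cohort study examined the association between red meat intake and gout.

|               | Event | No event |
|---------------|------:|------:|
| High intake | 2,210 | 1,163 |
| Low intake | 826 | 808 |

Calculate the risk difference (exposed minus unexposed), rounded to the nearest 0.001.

Cells: a = 2210, b = 1163, c = 826, d = 808.
Risk in exposed = 2210/3373 = 0.655203; risk in unexposed = 826/1634 = 0.505508.
Risk difference = 0.655203 − 0.505508 = 0.149695

0.150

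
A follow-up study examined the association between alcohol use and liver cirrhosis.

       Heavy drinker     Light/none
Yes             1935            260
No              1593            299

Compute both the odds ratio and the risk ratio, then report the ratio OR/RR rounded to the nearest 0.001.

Reading the table with exposure as columns: a = 1935 (Heavy drinker, case), b = 1593 (Heavy drinker, non-case), c = 260 (Light/none, case), d = 299.
OR = (1935·299)/(1593·260) = 578565/414180 = 1.39689
Risk in exposed = 1935/3528 = 0.54847; risk in unexposed = 260/559 = 0.46512; RR = 1.17921
OR/RR = 1.39689 / 1.17921 = 1.18460
The outcome is not rare, so the OR lies further from 1 than the RR.

1.185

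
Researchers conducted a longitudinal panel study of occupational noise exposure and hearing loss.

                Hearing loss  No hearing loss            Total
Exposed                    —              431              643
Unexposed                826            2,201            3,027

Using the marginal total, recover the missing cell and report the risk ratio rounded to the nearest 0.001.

The missing cell is in the exposed row: 643 − 431 = 212.
So a = 212, b = 431, c = 826, d = 2201.
RR = [a/(a+b)] / [c/(c+d)] = (212/643) / (826/3027) = 0.32970/0.27288 = 1.20825

1.208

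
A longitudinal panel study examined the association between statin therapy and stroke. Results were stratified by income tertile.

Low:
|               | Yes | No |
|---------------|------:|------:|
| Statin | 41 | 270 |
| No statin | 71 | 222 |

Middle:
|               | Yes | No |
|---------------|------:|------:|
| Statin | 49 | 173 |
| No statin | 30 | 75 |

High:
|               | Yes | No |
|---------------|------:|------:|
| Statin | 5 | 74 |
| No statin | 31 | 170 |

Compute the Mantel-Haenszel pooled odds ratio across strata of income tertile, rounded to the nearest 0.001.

OR_MH = Σ(aᵢdᵢ/nᵢ) / Σ(bᵢcᵢ/nᵢ), where nᵢ is the stratum total.
Stratum 1 (Low): n = 604; a·d/n = 41·222/604 = 15.0695; b·c/n = 270·71/604 = 31.7384
Stratum 2 (Middle): n = 327; a·d/n = 49·75/327 = 11.2385; b·c/n = 173·30/327 = 15.8716
Stratum 3 (High): n = 280; a·d/n = 5·170/280 = 3.0357; b·c/n = 74·31/280 = 8.1929
OR_MH = (15.0695 + 11.2385 + 3.0357) / (31.7384 + 15.8716 + 8.1929) = 29.3438 / 55.8028 = 0.52585

0.526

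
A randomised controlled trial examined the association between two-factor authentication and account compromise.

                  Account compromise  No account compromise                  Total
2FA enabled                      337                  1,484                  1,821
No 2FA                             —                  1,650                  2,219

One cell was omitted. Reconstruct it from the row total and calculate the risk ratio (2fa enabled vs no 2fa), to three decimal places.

0.722

The missing cell is in the unexposed row: 2219 − 1650 = 569.
So a = 337, b = 1484, c = 569, d = 1650.
RR = [a/(a+b)] / [c/(c+d)] = (337/1821) / (569/2219) = 0.18506/0.25642 = 0.72171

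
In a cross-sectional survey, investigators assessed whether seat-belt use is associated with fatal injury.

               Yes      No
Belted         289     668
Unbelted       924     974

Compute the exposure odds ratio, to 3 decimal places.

Cells: a = 289, b = 668, c = 924, d = 974.
OR = (a·d)/(b·c) = (289 × 974) / (668 × 924) = 281486 / 617232 = 0.45605
Exposure is associated with lower odds of fatal injury (OR = 0.46 < 1).

0.456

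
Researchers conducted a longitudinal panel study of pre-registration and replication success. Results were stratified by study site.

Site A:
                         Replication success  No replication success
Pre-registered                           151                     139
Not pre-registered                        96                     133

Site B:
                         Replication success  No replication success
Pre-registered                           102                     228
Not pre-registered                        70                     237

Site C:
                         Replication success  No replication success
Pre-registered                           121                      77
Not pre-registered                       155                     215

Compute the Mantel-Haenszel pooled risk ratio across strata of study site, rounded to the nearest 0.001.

RR_MH = Σ(aᵢ·n₀ᵢ/nᵢ) / Σ(cᵢ·n₁ᵢ/nᵢ), with n₁ᵢ = aᵢ+bᵢ (exposed), n₀ᵢ = cᵢ+dᵢ (unexposed), nᵢ = n₁ᵢ+n₀ᵢ.
Stratum 1 (Site A): n₁ = 290, n₀ = 229, n = 519; a·n₀/n = 151·229/519 = 66.6262; c·n₁/n = 96·290/519 = 53.6416
Stratum 2 (Site B): n₁ = 330, n₀ = 307, n = 637; a·n₀/n = 102·307/637 = 49.1586; c·n₁/n = 70·330/637 = 36.2637
Stratum 3 (Site C): n₁ = 198, n₀ = 370, n = 568; a·n₀/n = 121·370/568 = 78.8204; c·n₁/n = 155·198/568 = 54.0317
RR_MH = (66.6262 + 49.1586 + 78.8204) / (53.6416 + 36.2637 + 54.0317) = 194.6052 / 143.9370 = 1.35202

1.352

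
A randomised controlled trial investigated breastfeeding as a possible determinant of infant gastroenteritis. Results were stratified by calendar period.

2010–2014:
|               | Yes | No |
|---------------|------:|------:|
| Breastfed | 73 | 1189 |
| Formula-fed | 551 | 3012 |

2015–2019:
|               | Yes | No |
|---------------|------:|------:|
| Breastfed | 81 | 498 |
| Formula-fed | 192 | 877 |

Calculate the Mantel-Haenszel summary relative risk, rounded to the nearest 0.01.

0.50

RR_MH = Σ(aᵢ·n₀ᵢ/nᵢ) / Σ(cᵢ·n₁ᵢ/nᵢ), with n₁ᵢ = aᵢ+bᵢ (exposed), n₀ᵢ = cᵢ+dᵢ (unexposed), nᵢ = n₁ᵢ+n₀ᵢ.
Stratum 1 (2010–2014): n₁ = 1262, n₀ = 3563, n = 4825; a·n₀/n = 73·3563/4825 = 53.9065; c·n₁/n = 551·1262/4825 = 144.1165
Stratum 2 (2015–2019): n₁ = 579, n₀ = 1069, n = 1648; a·n₀/n = 81·1069/1648 = 52.5419; c·n₁/n = 192·579/1648 = 67.4563
RR_MH = (53.9065 + 52.5419) / (144.1165 + 67.4563) = 106.4484 / 211.5728 = 0.50313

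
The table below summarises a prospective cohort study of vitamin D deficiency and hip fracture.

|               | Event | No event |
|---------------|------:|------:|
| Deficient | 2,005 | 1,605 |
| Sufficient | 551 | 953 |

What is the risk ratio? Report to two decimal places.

Cells: a = 2005, b = 1605, c = 551, d = 953.
Risk in exposed = 2005/3610 = 0.55540; risk in unexposed = 551/1504 = 0.36636.
RR = 0.55540 / 0.36636 = 1.51601
The risk among the exposed is 1.52 times that among the unexposed.

1.52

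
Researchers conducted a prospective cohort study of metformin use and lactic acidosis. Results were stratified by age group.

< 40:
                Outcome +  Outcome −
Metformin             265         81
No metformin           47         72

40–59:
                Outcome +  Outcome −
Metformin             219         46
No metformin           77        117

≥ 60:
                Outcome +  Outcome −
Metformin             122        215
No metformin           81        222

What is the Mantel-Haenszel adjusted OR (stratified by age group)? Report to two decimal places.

3.23

OR_MH = Σ(aᵢdᵢ/nᵢ) / Σ(bᵢcᵢ/nᵢ), where nᵢ is the stratum total.
Stratum 1 (< 40): n = 465; a·d/n = 265·72/465 = 41.0323; b·c/n = 81·47/465 = 8.1871
Stratum 2 (40–59): n = 459; a·d/n = 219·117/459 = 55.8235; b·c/n = 46·77/459 = 7.7168
Stratum 3 (≥ 60): n = 640; a·d/n = 122·222/640 = 42.3188; b·c/n = 215·81/640 = 27.2109
OR_MH = (41.0323 + 55.8235 + 42.3188) / (8.1871 + 7.7168 + 27.2109) = 139.1745 / 43.1148 = 3.22800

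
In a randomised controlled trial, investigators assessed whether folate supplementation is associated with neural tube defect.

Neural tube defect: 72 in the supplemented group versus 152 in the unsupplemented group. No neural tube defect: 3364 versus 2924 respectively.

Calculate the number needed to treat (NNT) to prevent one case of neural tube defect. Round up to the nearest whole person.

Risk in treated group = 72/3436 = 0.02095; risk in control = 152/3076 = 0.04941.
Absolute risk reduction = 0.04941 − 0.02095 = 0.02846
NNT = 1 / ARR = 1 / 0.02846 = 35.137 → round up → 36

36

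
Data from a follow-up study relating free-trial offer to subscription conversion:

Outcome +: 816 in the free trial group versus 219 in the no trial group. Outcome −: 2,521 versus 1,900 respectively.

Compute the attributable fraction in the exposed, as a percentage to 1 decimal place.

From the description: a = 816, b = 2521, c = 219, d = 1900.
Risk in exposed = 816/3337 = 0.24453; risk in unexposed = 219/2119 = 0.10335.
RR = 0.24453/0.10335 = 2.36603
AR% = (RR − 1)/RR × 100 = (2.36603 − 1)/2.36603 × 100 = 57.7352%

57.7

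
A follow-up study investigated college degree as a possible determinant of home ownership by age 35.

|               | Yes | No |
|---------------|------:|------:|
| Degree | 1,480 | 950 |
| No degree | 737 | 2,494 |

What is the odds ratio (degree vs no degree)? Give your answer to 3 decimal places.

5.272

Cells: a = 1480, b = 950, c = 737, d = 2494.
OR = (a·d)/(b·c) = (1480 × 2494) / (950 × 737) = 3691120 / 700150 = 5.27190
The odds of home ownership by age 35 are about 5.27 times as high in the degree group.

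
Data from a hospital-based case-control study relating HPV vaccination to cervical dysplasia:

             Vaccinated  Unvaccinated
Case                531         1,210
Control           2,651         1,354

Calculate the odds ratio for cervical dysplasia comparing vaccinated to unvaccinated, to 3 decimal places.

0.224

Reading the table with exposure as columns: a = 531 (Vaccinated, case), b = 2651 (Vaccinated, non-case), c = 1210 (Unvaccinated, case), d = 1354.
OR = (a·d)/(b·c) = (531 × 1354) / (2651 × 1210) = 718974 / 3207710 = 0.22414
Exposure is associated with lower odds of cervical dysplasia (OR = 0.22 < 1).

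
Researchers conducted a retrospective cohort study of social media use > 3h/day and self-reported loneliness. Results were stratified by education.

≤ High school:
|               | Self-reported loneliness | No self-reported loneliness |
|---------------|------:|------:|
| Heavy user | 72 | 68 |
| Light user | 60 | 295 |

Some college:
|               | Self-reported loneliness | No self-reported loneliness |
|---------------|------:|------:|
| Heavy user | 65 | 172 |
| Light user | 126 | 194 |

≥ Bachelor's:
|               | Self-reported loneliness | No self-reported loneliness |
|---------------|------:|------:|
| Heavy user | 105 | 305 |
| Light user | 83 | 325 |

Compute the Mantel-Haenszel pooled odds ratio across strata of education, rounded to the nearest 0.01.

OR_MH = Σ(aᵢdᵢ/nᵢ) / Σ(bᵢcᵢ/nᵢ), where nᵢ is the stratum total.
Stratum 1 (≤ High school): n = 495; a·d/n = 72·295/495 = 42.9091; b·c/n = 68·60/495 = 8.2424
Stratum 2 (Some college): n = 557; a·d/n = 65·194/557 = 22.6391; b·c/n = 172·126/557 = 38.9084
Stratum 3 (≥ Bachelor's): n = 818; a·d/n = 105·325/818 = 41.7176; b·c/n = 305·83/818 = 30.9474
OR_MH = (42.9091 + 22.6391 + 41.7176) / (8.2424 + 38.9084 + 30.9474) = 107.2658 / 78.0983 = 1.37347

1.37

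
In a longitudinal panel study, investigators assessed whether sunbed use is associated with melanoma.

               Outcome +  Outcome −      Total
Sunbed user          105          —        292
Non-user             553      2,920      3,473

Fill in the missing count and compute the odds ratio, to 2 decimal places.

The missing cell is in the exposed row: 292 − 105 = 187.
So a = 105, b = 187, c = 553, d = 2920.
OR = (a·d)/(b·c) = (105 × 2920) / (187 × 553) = 306600 / 103411 = 2.96487

2.96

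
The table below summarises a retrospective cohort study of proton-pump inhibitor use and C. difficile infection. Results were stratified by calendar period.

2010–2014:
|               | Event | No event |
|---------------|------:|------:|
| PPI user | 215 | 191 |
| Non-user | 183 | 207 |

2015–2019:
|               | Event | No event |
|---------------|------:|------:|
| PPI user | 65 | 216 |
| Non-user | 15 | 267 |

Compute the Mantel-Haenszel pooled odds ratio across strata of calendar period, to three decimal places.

1.746

OR_MH = Σ(aᵢdᵢ/nᵢ) / Σ(bᵢcᵢ/nᵢ), where nᵢ is the stratum total.
Stratum 1 (2010–2014): n = 796; a·d/n = 215·207/796 = 55.9108; b·c/n = 191·183/796 = 43.9108
Stratum 2 (2015–2019): n = 563; a·d/n = 65·267/563 = 30.8259; b·c/n = 216·15/563 = 5.7549
OR_MH = (55.9108 + 30.8259) / (43.9108 + 5.7549) = 86.7367 / 49.6657 = 1.74641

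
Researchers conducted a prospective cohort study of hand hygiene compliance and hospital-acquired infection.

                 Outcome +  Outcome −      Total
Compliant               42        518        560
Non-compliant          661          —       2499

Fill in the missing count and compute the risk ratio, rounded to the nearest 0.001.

0.284

The missing cell is in the unexposed row: 2499 − 661 = 1838.
So a = 42, b = 518, c = 661, d = 1838.
RR = [a/(a+b)] / [c/(c+d)] = (42/560) / (661/2499) = 0.07500/0.26451 = 0.28355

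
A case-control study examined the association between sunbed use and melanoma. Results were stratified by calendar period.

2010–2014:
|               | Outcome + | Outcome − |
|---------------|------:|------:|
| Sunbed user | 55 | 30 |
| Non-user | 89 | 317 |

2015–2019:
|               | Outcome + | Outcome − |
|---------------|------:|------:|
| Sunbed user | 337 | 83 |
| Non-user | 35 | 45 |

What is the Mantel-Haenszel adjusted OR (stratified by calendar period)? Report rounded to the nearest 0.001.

5.853

OR_MH = Σ(aᵢdᵢ/nᵢ) / Σ(bᵢcᵢ/nᵢ), where nᵢ is the stratum total.
Stratum 1 (2010–2014): n = 491; a·d/n = 55·317/491 = 35.5092; b·c/n = 30·89/491 = 5.4379
Stratum 2 (2015–2019): n = 500; a·d/n = 337·45/500 = 30.3300; b·c/n = 83·35/500 = 5.8100
OR_MH = (35.5092 + 30.3300) / (5.4379 + 5.8100) = 65.8392 / 11.2479 = 5.85347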